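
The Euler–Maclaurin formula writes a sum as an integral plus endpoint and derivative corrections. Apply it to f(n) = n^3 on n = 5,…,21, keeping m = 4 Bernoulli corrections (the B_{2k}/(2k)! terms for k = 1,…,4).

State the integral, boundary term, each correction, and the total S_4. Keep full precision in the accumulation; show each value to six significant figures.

S_4 ≈ 53261.0

∫_5^21 x^3 dx evaluates to 48464.0.
Boundary: ½(f(5) + f(21)) = ½(125.000 + 9261.00) = 4693.00.
Running total after boundary: 53157.0.
k=1: B_{2}/(2)! × [f^{(1)}(21) − f^{(1)}(5)] = 1/12 × (1323.00 − 75.0000) = 104.000.
Partial sum through k=1: 53261.0.
k=2: B_{4}/(4)! × [f^{(3)}(21) − f^{(3)}(5)] = −1/720 × (6.00000 − 6.00000) = 0.00000.
Partial sum through k=2: 53261.0.
k=3: B_{6}/(6)! × [f^{(5)}(21) − f^{(5)}(5)] = 1/30240 × (0.00000 − 0.00000) = 0.00000.
Partial sum through k=3: 53261.0.
k=4: B_{8}/(8)! × [f^{(7)}(21) − f^{(7)}(5)] = −1/1209600 × (0.00000 − 0.00000) = 0.00000.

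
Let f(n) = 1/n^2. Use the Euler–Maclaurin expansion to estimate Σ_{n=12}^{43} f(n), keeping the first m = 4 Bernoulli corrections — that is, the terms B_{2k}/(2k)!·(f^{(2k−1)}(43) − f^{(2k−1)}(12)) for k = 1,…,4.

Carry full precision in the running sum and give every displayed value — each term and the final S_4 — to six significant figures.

∫_12^43 1/x^2 dx evaluates to 0.0600775.
Endpoint term: (f(12) + f(43))/2 = (0.00694444 + 0.000540833)/2 = 0.00374264.
Integral + boundary = 0.0638202.
Order-1 term: 1/12 · (-2.51550e-05 − (-0.00115741)) = 9.43544e-05.
After k=1: 0.0639145.
Order-2 term: −1/720 · (-1.63256e-07 − (-9.64506e-05)) = -1.33732e-07.
After k=2: 0.0639144.
Order-3 term: 1/30240 · (-2.64883e-09 − (-2.00939e-05)) = 6.64393e-10.
After k=3: 0.0639144.
Order-4 term: −1/1209600 · (-8.02240e-11 − (-7.81429e-06)) = -6.46016e-12.

S_4 ≈ 0.0639144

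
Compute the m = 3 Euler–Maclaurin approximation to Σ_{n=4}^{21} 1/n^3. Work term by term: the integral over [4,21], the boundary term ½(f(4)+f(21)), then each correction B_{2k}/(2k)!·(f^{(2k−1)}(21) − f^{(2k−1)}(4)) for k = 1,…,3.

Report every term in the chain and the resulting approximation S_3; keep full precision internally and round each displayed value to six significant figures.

∫_4^21 1/x^3 dx evaluates to 0.0301162.
Boundary: ½(f(4) + f(21)) = ½(0.0156250 + 0.000107980) = 0.00786649.
So far: 0.0379827.
Order-1 term: 1/12 · (-1.54257e-05 − (-0.0117188)) = 0.000975277.
Running total after k=1: 0.0389580.
Order-2 term: −1/720 · (-6.99577e-07 − (-0.0146484)) = -2.03441e-05.
Running total after k=2: 0.0389376.
Order-3 term: 1/30240 · (-6.66264e-08 − (-0.0384521)) = 1.27156e-06.

S_3 ≈ 0.0389389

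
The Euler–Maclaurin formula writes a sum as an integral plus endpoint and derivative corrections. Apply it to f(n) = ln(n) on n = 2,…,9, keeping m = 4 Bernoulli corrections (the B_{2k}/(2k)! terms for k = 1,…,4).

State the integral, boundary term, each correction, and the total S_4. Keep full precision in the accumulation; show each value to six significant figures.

S_4 ≈ 12.8018

∫_2^9 ln(x) dx evaluates to 11.3887.
½[f(2) + f(9)] = ½[0.693147 + 2.19722] = 1.44519.
Running total after boundary: 12.8339.
k=1: B_{2}/(2)! × [f^{(1)}(9) − f^{(1)}(2)] = 1/12 × (0.111111 − 0.500000) = -0.0324074.
Partial sum through k=1: 12.8015.
k=2: B_{4}/(4)! × [f^{(3)}(9) − f^{(3)}(2)] = −1/720 × (0.00274348 − 0.250000) = 0.000343412.
Partial sum through k=2: 12.8018.
k=3: B_{6}/(6)! × [f^{(5)}(9) − f^{(5)}(2)] = 1/30240 × (0.000406442 − 0.750000) = -2.47881e-05.
Partial sum through k=3: 12.8018.
k=4: B_{8}/(8)! × [f^{(7)}(9) − f^{(7)}(2)] = −1/1209600 × (0.000150534 − 5.62500) = 4.65017e-06.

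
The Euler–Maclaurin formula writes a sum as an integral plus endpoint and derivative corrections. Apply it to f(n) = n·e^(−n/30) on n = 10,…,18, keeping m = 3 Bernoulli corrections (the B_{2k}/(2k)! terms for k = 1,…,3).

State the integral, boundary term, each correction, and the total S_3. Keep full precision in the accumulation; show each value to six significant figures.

S_3 ≈ 78.0493

The integral term ∫_10^18 x·e^(−x/30) dx = 69.5488.
Endpoint term: (f(10) + f(18))/2 = (7.16531 + 9.87861)/2 = 8.52196.
So far: 78.0708.
Correction k=1: B_{2}/2! · (f^{(1)}(18) − f^{(1)}(10)) = 1/12 · (0.219525 − 0.477688) = -0.0215136.
Partial sum through k=1: 78.0493.
Correction k=2: B_{4}/4! · (f^{(3)}(18) − f^{(3)}(10)) = −1/720 · (0.00146350 − 0.00212306) = 9.16053e-07.
Partial sum through k=2: 78.0493.
Correction k=3: B_{6}/6! · (f^{(5)}(18) − f^{(5)}(10)) = 1/30240 · (2.98120e-06 − 4.12816e-06) = -3.79287e-11.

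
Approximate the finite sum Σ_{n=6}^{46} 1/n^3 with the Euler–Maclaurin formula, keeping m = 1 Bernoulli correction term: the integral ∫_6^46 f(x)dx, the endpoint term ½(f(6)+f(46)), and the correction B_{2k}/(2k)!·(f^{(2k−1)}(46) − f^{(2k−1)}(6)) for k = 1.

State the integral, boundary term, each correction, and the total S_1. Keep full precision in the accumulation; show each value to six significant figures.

∫_6^46 1/x^3 dx evaluates to 0.0136526.
Endpoint term: (f(6) + f(46))/2 = (0.00462963 + 1.02737e-05)/2 = 0.00231995.
So far: 0.0159725.
Correction k=1: B_{2}/2! · (f^{(1)}(46) − f^{(1)}(6)) = 1/12 · (-6.70023e-07 − (-0.00231481)) = 0.000192845.

S_1 ≈ 0.0161654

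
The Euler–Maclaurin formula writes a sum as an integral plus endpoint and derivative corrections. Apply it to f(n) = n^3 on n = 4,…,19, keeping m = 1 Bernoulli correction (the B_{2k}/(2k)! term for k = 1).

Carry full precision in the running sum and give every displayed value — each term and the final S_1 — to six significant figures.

S_1 ≈ 36064.0

The integral term ∫_4^19 x^3 dx = 32516.2.
½[f(4) + f(19)] = ½[64.0000 + 6859.00] = 3461.50.
Integral + boundary = 35977.8.
Correction k=1: B_{2}/2! · (f^{(1)}(19) − f^{(1)}(4)) = 1/12 · (1083.00 − 48.0000) = 86.2500.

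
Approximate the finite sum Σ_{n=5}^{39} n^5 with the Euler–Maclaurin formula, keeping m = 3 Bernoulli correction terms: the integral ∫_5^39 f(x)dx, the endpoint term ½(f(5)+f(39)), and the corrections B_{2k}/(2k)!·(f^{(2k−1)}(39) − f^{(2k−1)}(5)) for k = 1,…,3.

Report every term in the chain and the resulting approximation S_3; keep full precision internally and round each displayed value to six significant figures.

S_3 ≈ 6.32532e+08

The integral term ∫_5^39 x^5 dx = 5.86455e+08.
Endpoint term: (f(5) + f(39))/2 = (3125.00 + 9.02242e+07)/2 = 4.51137e+07.
Integral + boundary = 6.31568e+08.
Order-1 term: 1/12 · (1.15672e+07 − 3125.00) = 963673.
After k=1: 6.32532e+08.
Order-2 term: −1/720 · (91260.0 − 1500.00) = -124.667.
After k=2: 6.32532e+08.
Order-3 term: 1/30240 · (120.000 − 120.000) = 0.00000.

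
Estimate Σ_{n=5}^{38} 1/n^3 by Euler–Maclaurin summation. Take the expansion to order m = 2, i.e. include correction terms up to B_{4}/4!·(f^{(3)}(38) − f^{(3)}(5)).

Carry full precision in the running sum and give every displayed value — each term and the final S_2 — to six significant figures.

S_2 ≈ 0.0240574

The integral term ∫_5^38 1/x^3 dx = 0.0196537.
½[f(5) + f(38)] = ½[0.00800000 + 1.82242e-05] = 0.00400911.
So far: 0.0236629.
k=1: B_{2}/(2)! × [f^{(1)}(38) − f^{(1)}(5)] = 1/12 × (-1.43876e-06 − (-0.00480000)) = 0.000399880.
After k=1: 0.0240627.
k=2: B_{4}/(4)! × [f^{(3)}(38) − f^{(3)}(5)] = −1/720 × (-1.99274e-08 − (-0.00384000)) = -5.33331e-06.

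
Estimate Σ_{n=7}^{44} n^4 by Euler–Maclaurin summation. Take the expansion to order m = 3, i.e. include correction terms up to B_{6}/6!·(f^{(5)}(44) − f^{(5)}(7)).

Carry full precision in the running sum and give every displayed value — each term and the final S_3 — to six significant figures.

∫_7^44 x^4 dx evaluates to 3.29799e+07.
Endpoint term: (f(7) + f(44))/2 = (2401.00 + 3.74810e+06)/2 = 1.87525e+06.
Running total after boundary: 3.48551e+07.
Order-1 term: 1/12 · (340736 − 1372.00) = 28280.3.
After k=1: 3.48834e+07.
Order-2 term: −1/720 · (1056.00 − 168.000) = -1.23333.
After k=2: 3.48834e+07.
Order-3 term: 1/30240 · (0.00000 − 0.00000) = 0.00000.

S_3 ≈ 3.48834e+07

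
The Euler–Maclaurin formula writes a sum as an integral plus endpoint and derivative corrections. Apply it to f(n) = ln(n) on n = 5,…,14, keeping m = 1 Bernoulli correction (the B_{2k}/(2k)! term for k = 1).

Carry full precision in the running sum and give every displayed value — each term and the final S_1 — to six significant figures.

The integral term ∫_5^14 ln(x) dx = 19.8996.
Boundary: ½(f(5) + f(14)) = ½(1.60944 + 2.63906) = 2.12425.
So far: 22.0239.
Order-1 term: 1/12 · (0.0714286 − 0.200000) = -0.0107143.

S_1 ≈ 22.0131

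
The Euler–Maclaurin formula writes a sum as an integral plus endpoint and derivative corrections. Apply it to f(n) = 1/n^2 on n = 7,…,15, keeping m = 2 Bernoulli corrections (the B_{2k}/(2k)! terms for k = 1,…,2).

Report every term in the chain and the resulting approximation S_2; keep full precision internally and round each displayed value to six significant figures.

Integral: ∫_7^15 1/x^2 dx = 0.0761905.
½[f(7) + f(15)] = ½[0.0204082 + 0.00444444] = 0.0124263.
Running total after boundary: 0.0886168.
Order-1 term: 1/12 · (-0.000592593 − (-0.00583090)) = 0.000436526.
Partial sum through k=1: 0.0890533.
Order-2 term: −1/720 · (-3.16049e-05 − (-0.00142798)) = -1.93940e-06.

S_2 ≈ 0.0890514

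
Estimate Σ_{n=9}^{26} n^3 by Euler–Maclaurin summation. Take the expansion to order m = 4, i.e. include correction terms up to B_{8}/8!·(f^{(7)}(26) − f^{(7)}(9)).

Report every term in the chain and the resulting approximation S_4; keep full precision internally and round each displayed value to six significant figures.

The integral term ∫_9^26 x^3 dx = 112604.
½[f(9) + f(26)] = ½[729.000 + 17576.0] = 9152.50.
Running total after boundary: 121756.
Order-1 term: 1/12 · (2028.00 − 243.000) = 148.750.
After k=1: 121905.
Order-2 term: −1/720 · (6.00000 − 6.00000) = 0.00000.
After k=2: 121905.
Order-3 term: 1/30240 · (0.00000 − 0.00000) = 0.00000.
After k=3: 121905.
Order-4 term: −1/1209600 · (0.00000 − 0.00000) = 0.00000.

S_4 ≈ 121905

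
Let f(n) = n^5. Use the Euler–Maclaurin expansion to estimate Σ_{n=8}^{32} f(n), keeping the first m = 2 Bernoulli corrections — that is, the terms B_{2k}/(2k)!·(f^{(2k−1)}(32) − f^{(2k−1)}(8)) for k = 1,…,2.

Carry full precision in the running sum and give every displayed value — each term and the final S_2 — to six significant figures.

The integral term ∫_8^32 x^5 dx = 1.78913e+08.
Endpoint term: (f(8) + f(32))/2 = (32768.0 + 3.35544e+07)/2 = 1.67936e+07.
Integral + boundary = 1.95707e+08.
Correction k=1: B_{2}/2! · (f^{(1)}(32) − f^{(1)}(8)) = 1/12 · (5.24288e+06 − 20480.0) = 435200.
After k=1: 1.96142e+08.
Correction k=2: B_{4}/4! · (f^{(3)}(32) − f^{(3)}(8)) = −1/720 · (61440.0 − 3840.00) = -80.0000.

S_2 ≈ 1.96142e+08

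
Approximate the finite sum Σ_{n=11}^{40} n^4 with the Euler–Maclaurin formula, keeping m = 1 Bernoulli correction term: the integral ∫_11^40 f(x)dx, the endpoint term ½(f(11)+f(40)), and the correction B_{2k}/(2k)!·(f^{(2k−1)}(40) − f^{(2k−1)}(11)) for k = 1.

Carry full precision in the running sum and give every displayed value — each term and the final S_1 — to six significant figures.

S_1 ≈ 2.17560e+07

∫_11^40 x^4 dx evaluates to 2.04478e+07.
½[f(11) + f(40)] = ½[14641.0 + 2.56000e+06] = 1.28732e+06.
So far: 2.17351e+07.
Correction k=1: B_{2}/2! · (f^{(1)}(40) − f^{(1)}(11)) = 1/12 · (256000 − 5324.00) = 20889.7.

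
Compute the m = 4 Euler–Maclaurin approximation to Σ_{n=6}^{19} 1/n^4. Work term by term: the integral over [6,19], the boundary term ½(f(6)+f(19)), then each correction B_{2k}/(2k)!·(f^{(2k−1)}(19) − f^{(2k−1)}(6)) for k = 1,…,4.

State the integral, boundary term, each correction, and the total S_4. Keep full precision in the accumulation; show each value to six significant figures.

S_4 ≈ 0.00192641

The integral term ∫_6^19 1/x^4 dx = 0.00149461.
Endpoint term: (f(6) + f(19))/2 = (0.000771605 + 7.67336e-06)/2 = 0.000389639.
Integral + boundary = 0.00188425.
Correction k=1: B_{2}/2! · (f^{(1)}(19) − f^{(1)}(6)) = 1/12 · (-1.61544e-06 − (-0.000514403)) = 4.27323e-05.
After k=1: 0.00192698.
Correction k=2: B_{4}/4! · (f^{(3)}(19) − f^{(3)}(6)) = −1/720 · (-1.34247e-07 − (-0.000428669)) = -5.95188e-07.
After k=2: 0.00192639.
Correction k=3: B_{6}/6! · (f^{(5)}(19) − f^{(5)}(6)) = 1/30240 · (-2.08251e-08 − (-0.000666819)) = 2.20502e-08.
After k=3: 0.00192641.
Correction k=4: B_{8}/8! · (f^{(7)}(19) − f^{(7)}(6)) = −1/1209600 · (-5.19185e-09 − (-0.00166705)) = -1.37818e-09.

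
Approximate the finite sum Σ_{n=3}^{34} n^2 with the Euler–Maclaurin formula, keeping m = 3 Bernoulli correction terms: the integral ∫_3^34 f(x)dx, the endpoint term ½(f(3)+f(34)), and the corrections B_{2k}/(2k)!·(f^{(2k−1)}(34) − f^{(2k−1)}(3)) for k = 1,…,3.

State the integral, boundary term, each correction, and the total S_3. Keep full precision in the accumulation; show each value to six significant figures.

Integral: ∫_3^34 x^2 dx = 13092.3.
Endpoint term: (f(3) + f(34))/2 = (9.00000 + 1156.00)/2 = 582.500.
Integral + boundary = 13674.8.
Correction k=1: B_{2}/2! · (f^{(1)}(34) − f^{(1)}(3)) = 1/12 · (68.0000 − 6.00000) = 5.16667.
Partial sum through k=1: 13680.0.
Correction k=2: B_{4}/4! · (f^{(3)}(34) − f^{(3)}(3)) = −1/720 · (0.00000 − 0.00000) = 0.00000.
Partial sum through k=2: 13680.0.
Correction k=3: B_{6}/6! · (f^{(5)}(34) − f^{(5)}(3)) = 1/30240 · (0.00000 − 0.00000) = 0.00000.

S_3 ≈ 13680.0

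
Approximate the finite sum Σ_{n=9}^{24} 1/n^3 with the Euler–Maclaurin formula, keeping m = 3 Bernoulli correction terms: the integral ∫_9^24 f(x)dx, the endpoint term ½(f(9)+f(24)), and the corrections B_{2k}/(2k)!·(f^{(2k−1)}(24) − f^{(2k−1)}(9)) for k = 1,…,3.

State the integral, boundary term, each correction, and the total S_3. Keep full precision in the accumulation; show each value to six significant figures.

S_3 ≈ 0.00606402

Integral: ∫_9^24 1/x^3 dx = 0.00530478.
Endpoint term: (f(9) + f(24))/2 = (0.00137174 + 7.23380e-05)/2 = 0.000722040.
Running total after boundary: 0.00602682.
Correction k=1: B_{2}/2! · (f^{(1)}(24) − f^{(1)}(9)) = 1/12 · (-9.04225e-06 − (-0.000457247)) = 3.73504e-05.
Partial sum through k=1: 0.00606417.
Correction k=2: B_{4}/4! · (f^{(3)}(24) − f^{(3)}(9)) = −1/720 · (-3.13967e-07 − (-0.000112901)) = -1.56370e-07.
Partial sum through k=2: 0.00606402.
Correction k=3: B_{6}/6! · (f^{(5)}(24) − f^{(5)}(9)) = 1/30240 · (-2.28934e-08 − (-5.85410e-05)) = 1.93512e-09.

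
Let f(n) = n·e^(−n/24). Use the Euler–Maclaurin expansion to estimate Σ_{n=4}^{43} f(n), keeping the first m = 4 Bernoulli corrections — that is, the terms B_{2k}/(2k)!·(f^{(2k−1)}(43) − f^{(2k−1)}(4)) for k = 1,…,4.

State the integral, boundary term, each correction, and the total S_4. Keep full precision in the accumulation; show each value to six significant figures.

S_4 ≈ 306.018

Integral: ∫_4^43 x·e^(−x/24) dx = 300.811.
Endpoint term: (f(4) + f(43))/2 = (3.38593 + 7.16733)/2 = 5.27663.
So far: 306.087.
Order-1 term: 1/12 · (-0.131957 − 0.705401) = -0.0697798.
Partial sum through k=1: 306.018.
Order-2 term: −1/720 · (0.000349666 − 0.00416383) = 5.29745e-06.
Partial sum through k=2: 306.018.
Order-3 term: 1/30240 · (1.61185e-06 − 1.23316e-05) = -3.54489e-10.
Partial sum through k=3: 306.018.
Order-4 term: −1/1209600 · (4.54277e-09 − 3.02679e-08) = 2.12675e-14.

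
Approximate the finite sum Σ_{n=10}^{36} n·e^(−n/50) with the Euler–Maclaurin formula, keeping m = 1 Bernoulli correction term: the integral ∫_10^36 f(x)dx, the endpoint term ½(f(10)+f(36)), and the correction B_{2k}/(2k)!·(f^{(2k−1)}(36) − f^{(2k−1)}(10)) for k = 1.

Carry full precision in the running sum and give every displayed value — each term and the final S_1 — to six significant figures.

S_1 ≈ 375.970

Integral: ∫_10^36 x·e^(−x/50) dx = 363.158.
Boundary: ½(f(10) + f(36)) = ½(8.18731 + 17.5231) = 12.8552.
Integral + boundary = 376.013.
k=1: B_{2}/(2)! × [f^{(1)}(36) − f^{(1)}(10)] = 1/12 × (0.136291 − 0.654985) = -0.0432245.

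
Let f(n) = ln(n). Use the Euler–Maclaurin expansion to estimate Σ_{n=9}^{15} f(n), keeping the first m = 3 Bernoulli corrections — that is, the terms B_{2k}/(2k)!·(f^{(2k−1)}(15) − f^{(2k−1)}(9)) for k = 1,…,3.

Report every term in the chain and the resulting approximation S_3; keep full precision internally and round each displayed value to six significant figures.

S_3 ≈ 17.2947

Integral: ∫_9^15 ln(x) dx = 14.8457.
Endpoint term: (f(9) + f(15))/2 = (2.19722 + 2.70805)/2 = 2.45264.
Integral + boundary = 17.2984.
Correction k=1: B_{2}/2! · (f^{(1)}(15) − f^{(1)}(9)) = 1/12 · (0.0666667 − 0.111111) = -0.00370370.
Partial sum through k=1: 17.2947.
Correction k=2: B_{4}/4! · (f^{(3)}(15) − f^{(3)}(9)) = −1/720 · (0.000592593 − 0.00274348) = 2.98735e-06.
Partial sum through k=2: 17.2947.
Correction k=3: B_{6}/6! · (f^{(5)}(15) − f^{(5)}(9)) = 1/30240 · (3.16049e-05 − 0.000406442) = -1.23954e-08.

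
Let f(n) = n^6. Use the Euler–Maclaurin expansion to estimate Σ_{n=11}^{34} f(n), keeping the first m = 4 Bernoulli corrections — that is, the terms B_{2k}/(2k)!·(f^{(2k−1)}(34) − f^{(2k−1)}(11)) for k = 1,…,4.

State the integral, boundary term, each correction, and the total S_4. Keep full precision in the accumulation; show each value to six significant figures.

Integral: ∫_11^34 x^6 dx = 7.50055e+09.
½[f(11) + f(34)] = ½[1.77156e+06 + 1.54480e+09] = 7.73288e+08.
Running total after boundary: 8.27384e+09.
Correction k=1: B_{2}/2! · (f^{(1)}(34) − f^{(1)}(11)) = 1/12 · (2.72613e+08 − 966306) = 2.26372e+07.
After k=1: 8.29648e+09.
Correction k=2: B_{4}/4! · (f^{(3)}(34) − f^{(3)}(11)) = −1/720 · (4.71648e+06 − 159720) = -6328.83.
After k=2: 8.29647e+09.
Correction k=3: B_{6}/6! · (f^{(5)}(34) − f^{(5)}(11)) = 1/30240 · (24480.0 − 7920.00) = 0.547619.
After k=3: 8.29647e+09.
Correction k=4: B_{8}/8! · (f^{(7)}(34) − f^{(7)}(11)) = −1/1209600 · (0.00000 − 0.00000) = 0.00000.

S_4 ≈ 8.29647e+09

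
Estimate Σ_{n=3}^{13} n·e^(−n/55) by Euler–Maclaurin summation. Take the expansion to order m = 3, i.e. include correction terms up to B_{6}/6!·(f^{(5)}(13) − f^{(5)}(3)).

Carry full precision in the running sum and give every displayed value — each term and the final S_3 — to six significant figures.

The integral term ∫_3^13 x·e^(−x/55) dx = 67.9545.
Endpoint term: (f(3) + f(13))/2 = (2.84075 + 10.2634)/2 = 6.55208.
Running total after boundary: 74.5066.
k=1: B_{2}/(2)! × [f^{(1)}(13) − f^{(1)}(3)] = 1/12 × (0.602886 − 0.895266) = -0.0243650.
Partial sum through k=1: 74.4822.
k=2: B_{4}/(4)! × [f^{(3)}(13) − f^{(3)}(3)] = −1/720 × (0.000721280 − 0.000922015) = 2.78799e-07.
Partial sum through k=2: 74.4822.
k=3: B_{6}/(6)! × [f^{(5)}(13) − f^{(5)}(3)] = 1/30240 × (4.10995e-07 − 5.11760e-07) = -3.33219e-12.

S_3 ≈ 74.4822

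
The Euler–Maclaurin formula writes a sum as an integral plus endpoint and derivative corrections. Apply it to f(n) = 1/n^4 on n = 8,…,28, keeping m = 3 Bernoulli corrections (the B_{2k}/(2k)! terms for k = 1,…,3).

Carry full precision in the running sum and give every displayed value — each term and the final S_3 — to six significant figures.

Integral: ∫_8^28 1/x^4 dx = 0.000635857.
Boundary: ½(f(8) + f(28)) = ½(0.000244141 + 1.62693e-06) = 0.000122884.
So far: 0.000758741.
Correction k=1: B_{2}/2! · (f^{(1)}(28) − f^{(1)}(8)) = 1/12 · (-2.32418e-07 − (-0.000122070)) = 1.01532e-05.
Partial sum through k=1: 0.000768894.
Correction k=2: B_{4}/4! · (f^{(3)}(28) − f^{(3)}(8)) = −1/720 · (-8.89355e-09 − (-5.72205e-05)) = -7.94605e-08.
Partial sum through k=2: 0.000768814.
Correction k=3: B_{6}/6! · (f^{(5)}(28) − f^{(5)}(8)) = 1/30240 · (-6.35253e-10 − (-5.00679e-05)) = 1.65566e-09.

S_3 ≈ 0.000768816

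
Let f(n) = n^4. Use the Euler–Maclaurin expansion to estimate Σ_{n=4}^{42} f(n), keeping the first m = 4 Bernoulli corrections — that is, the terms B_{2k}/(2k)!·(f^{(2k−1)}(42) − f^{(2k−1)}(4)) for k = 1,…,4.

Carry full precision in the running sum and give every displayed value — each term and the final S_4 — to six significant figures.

∫_4^42 x^4 dx evaluates to 2.61380e+07.
Endpoint term: (f(4) + f(42))/2 = (256.000 + 3.11170e+06)/2 = 1.55598e+06.
Running total after boundary: 2.76940e+07.
Correction k=1: B_{2}/2! · (f^{(1)}(42) − f^{(1)}(4)) = 1/12 · (296352 − 256.000) = 24674.7.
Running total after k=1: 2.77187e+07.
Correction k=2: B_{4}/4! · (f^{(3)}(42) − f^{(3)}(4)) = −1/720 · (1008.00 − 96.0000) = -1.26667.
Running total after k=2: 2.77187e+07.
Correction k=3: B_{6}/6! · (f^{(5)}(42) − f^{(5)}(4)) = 1/30240 · (0.00000 − 0.00000) = 0.00000.
Running total after k=3: 2.77187e+07.
Correction k=4: B_{8}/8! · (f^{(7)}(42) − f^{(7)}(4)) = −1/1209600 · (0.00000 − 0.00000) = 0.00000.

S_4 ≈ 2.77187e+07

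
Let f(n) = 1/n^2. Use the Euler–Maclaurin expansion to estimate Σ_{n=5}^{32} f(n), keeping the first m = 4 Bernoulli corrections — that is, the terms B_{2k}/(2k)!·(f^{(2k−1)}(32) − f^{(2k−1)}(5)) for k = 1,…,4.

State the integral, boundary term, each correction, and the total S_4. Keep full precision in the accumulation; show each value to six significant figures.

S_4 ≈ 0.190556

∫_5^32 1/x^2 dx evaluates to 0.168750.
Endpoint term: (f(5) + f(32))/2 = (0.0400000 + 0.000976562)/2 = 0.0204883.
So far: 0.189238.
k=1: B_{2}/(2)! × [f^{(1)}(32) − f^{(1)}(5)] = 1/12 × (-6.10352e-05 − (-0.0160000)) = 0.00132825.
Partial sum through k=1: 0.190567.
k=2: B_{4}/(4)! × [f^{(3)}(32) − f^{(3)}(5)] = −1/720 × (-7.15256e-07 − (-0.00768000)) = -1.06657e-05.
Partial sum through k=2: 0.190556.
k=3: B_{6}/(6)! × [f^{(5)}(32) − f^{(5)}(5)] = 1/30240 × (-2.09548e-08 − (-0.00921600)) = 3.04761e-07.
Partial sum through k=3: 0.190556.
k=4: B_{8}/(8)! × [f^{(7)}(32) − f^{(7)}(5)] = −1/1209600 × (-1.14596e-09 − (-0.0206438)) = -1.70667e-08.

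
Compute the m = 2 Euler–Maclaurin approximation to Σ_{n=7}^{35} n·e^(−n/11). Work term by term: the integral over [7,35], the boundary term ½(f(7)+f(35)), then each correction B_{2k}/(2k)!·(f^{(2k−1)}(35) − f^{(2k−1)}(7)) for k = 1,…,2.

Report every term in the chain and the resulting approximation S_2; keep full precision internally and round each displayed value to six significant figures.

S_2 ≈ 86.3352

∫_7^35 x·e^(−x/11) dx evaluates to 83.7801.
Boundary: ½(f(7) + f(35)) = ½(3.70449 + 1.45285) = 2.57867.
Integral + boundary = 86.3588.
Order-1 term: 1/12 · (-0.0905675 − 0.192441) = -0.0235841.
After k=1: 86.3352.
Order-2 term: −1/720 · (-6.23743e-05 − 0.0103378) = 1.44446e-05.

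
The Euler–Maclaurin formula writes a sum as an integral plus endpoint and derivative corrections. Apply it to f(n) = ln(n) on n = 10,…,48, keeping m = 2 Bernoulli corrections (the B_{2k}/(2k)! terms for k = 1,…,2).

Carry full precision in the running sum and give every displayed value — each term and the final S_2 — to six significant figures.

S_2 ≈ 127.872

Integral: ∫_10^48 ln(x) dx = 124.792.
Endpoint term: (f(10) + f(48))/2 = (2.30259 + 3.87120)/2 = 3.08689.
So far: 127.879.
Correction k=1: B_{2}/2! · (f^{(1)}(48) − f^{(1)}(10)) = 1/12 · (0.0208333 − 0.100000) = -0.00659722.
Running total after k=1: 127.872.
Correction k=2: B_{4}/4! · (f^{(3)}(48) − f^{(3)}(10)) = −1/720 · (1.80845e-05 − 0.00200000) = 2.75266e-06.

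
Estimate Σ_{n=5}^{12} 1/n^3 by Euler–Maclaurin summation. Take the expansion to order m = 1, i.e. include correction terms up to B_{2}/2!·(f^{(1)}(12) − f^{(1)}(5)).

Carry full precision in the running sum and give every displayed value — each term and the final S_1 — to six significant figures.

S_1 ≈ 0.0212051

The integral term ∫_5^12 1/x^3 dx = 0.0165278.
Endpoint term: (f(5) + f(12))/2 = (0.00800000 + 0.000578704)/2 = 0.00428935.
Running total after boundary: 0.0208171.
Order-1 term: 1/12 · (-0.000144676 − (-0.00480000)) = 0.000387944.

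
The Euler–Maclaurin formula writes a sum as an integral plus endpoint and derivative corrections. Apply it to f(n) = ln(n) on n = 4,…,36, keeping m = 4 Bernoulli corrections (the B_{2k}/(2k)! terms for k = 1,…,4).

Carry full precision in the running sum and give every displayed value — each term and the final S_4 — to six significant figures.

∫_4^36 ln(x) dx evaluates to 91.4615.
½[f(4) + f(36)] = ½[1.38629 + 3.58352] = 2.48491.
Integral + boundary = 93.9464.
Order-1 term: 1/12 · (0.0277778 − 0.250000) = -0.0185185.
Running total after k=1: 93.9279.
Order-2 term: −1/720 · (4.28669e-05 − 0.0312500) = 4.33432e-05.
Running total after k=2: 93.9279.
Order-3 term: 1/30240 · (3.96916e-07 − 0.0234375) = -7.75036e-07.
Running total after k=3: 93.9279.
Order-4 term: −1/1209600 · (9.18787e-09 − 0.0439453) = 3.63304e-08.

S_4 ≈ 93.9279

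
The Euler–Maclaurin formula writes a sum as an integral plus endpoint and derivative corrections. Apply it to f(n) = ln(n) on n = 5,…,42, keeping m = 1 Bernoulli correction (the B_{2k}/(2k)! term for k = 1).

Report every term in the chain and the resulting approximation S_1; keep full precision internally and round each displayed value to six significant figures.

S_1 ≈ 114.594

Integral: ∫_5^42 ln(x) dx = 111.935.
Boundary: ½(f(5) + f(42)) = ½(1.60944 + 3.73767) = 2.67355.
Running total after boundary: 114.608.
k=1: B_{2}/(2)! × [f^{(1)}(42) − f^{(1)}(5)] = 1/12 × (0.0238095 − 0.200000) = -0.0146825.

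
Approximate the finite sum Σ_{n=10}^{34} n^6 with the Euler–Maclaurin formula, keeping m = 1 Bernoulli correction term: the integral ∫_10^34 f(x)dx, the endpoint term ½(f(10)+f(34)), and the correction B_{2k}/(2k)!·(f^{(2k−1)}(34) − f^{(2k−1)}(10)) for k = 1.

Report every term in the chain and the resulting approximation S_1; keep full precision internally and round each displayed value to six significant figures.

∫_10^34 x^6 dx evaluates to 7.50191e+09.
½[f(10) + f(34)] = ½[1.00000e+06 + 1.54480e+09] = 7.72902e+08.
So far: 8.27481e+09.
Order-1 term: 1/12 · (2.72613e+08 − 600000) = 2.26677e+07.

S_1 ≈ 8.29748e+09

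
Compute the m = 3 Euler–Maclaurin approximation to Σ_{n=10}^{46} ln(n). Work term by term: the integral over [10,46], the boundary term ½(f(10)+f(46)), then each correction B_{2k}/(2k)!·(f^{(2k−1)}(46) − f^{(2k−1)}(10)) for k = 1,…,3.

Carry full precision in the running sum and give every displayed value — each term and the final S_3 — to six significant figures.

S_3 ≈ 120.151

Integral: ∫_10^46 ln(x) dx = 117.092.
½[f(10) + f(46)] = ½[2.30259 + 3.82864] = 3.06561.
Running total after boundary: 120.157.
Order-1 term: 1/12 · (0.0217391 − 0.100000) = -0.00652174.
Partial sum through k=1: 120.151.
Order-2 term: −1/720 · (2.05474e-05 − 0.00200000) = 2.74924e-06.
Partial sum through k=2: 120.151.
Order-3 term: 1/30240 · (1.16526e-07 − 0.000240000) = -7.93265e-09.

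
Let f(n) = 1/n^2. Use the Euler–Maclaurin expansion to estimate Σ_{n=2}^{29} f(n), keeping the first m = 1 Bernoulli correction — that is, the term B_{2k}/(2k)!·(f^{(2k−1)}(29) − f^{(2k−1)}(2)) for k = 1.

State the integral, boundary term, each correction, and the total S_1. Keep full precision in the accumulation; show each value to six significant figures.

S_1 ≈ 0.611938

∫_2^29 1/x^2 dx evaluates to 0.465517.
Boundary: ½(f(2) + f(29)) = ½(0.250000 + 0.00118906) = 0.125595.
So far: 0.591112.
k=1: B_{2}/(2)! × [f^{(1)}(29) − f^{(1)}(2)] = 1/12 × (-8.20042e-05 − (-0.250000)) = 0.0208265.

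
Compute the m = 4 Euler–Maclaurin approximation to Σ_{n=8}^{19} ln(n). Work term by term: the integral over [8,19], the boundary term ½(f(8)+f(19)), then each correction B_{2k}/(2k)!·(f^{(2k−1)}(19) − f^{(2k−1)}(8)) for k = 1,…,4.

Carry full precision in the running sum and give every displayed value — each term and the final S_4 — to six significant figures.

S_4 ≈ 30.8147

∫_8^19 ln(x) dx evaluates to 28.3088.
½[f(8) + f(19)] = ½[2.07944 + 2.94444] = 2.51194.
So far: 30.8207.
Order-1 term: 1/12 · (0.0526316 − 0.125000) = -0.00603070.
Running total after k=1: 30.8147.
Order-2 term: −1/720 · (0.000291588 − 0.00390625) = 5.02036e-06.
Running total after k=2: 30.8147.
Order-3 term: 1/30240 · (9.69267e-06 − 0.000732422) = -2.38998e-08.
Running total after k=3: 30.8147.
Order-4 term: −1/1209600 · (8.05485e-07 − 0.000343323) = 2.83166e-10.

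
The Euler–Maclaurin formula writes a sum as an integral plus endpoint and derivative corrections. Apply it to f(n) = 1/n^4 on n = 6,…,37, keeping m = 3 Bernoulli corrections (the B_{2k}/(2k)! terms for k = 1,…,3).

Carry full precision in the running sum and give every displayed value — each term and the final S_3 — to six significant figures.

S_3 ≈ 0.00196499

∫_6^37 1/x^4 dx evaluates to 0.00153663.
Boundary: ½(f(6) + f(37)) = ½(0.000771605 + 5.33572e-07) = 0.000386069.
Running total after boundary: 0.00192270.
Correction k=1: B_{2}/2! · (f^{(1)}(37) − f^{(1)}(6)) = 1/12 · (-5.76835e-08 − (-0.000514403)) = 4.28621e-05.
Partial sum through k=1: 0.00196556.
Correction k=2: B_{4}/4! · (f^{(3)}(37) − f^{(3)}(6)) = −1/720 · (-1.26406e-09 − (-0.000428669)) = -5.95372e-07.
Partial sum through k=2: 0.00196497.
Correction k=3: B_{6}/6! · (f^{(5)}(37) − f^{(5)}(6)) = 1/30240 · (-5.17075e-11 − (-0.000666819)) = 2.20509e-08.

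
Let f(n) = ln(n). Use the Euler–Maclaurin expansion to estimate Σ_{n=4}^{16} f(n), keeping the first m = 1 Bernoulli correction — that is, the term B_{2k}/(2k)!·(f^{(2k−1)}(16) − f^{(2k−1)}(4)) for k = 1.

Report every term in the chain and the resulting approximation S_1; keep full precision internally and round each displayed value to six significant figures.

S_1 ≈ 28.8801

Integral: ∫_4^16 ln(x) dx = 26.8162.
Endpoint term: (f(4) + f(16))/2 = (1.38629 + 2.77259)/2 = 2.07944.
Running total after boundary: 28.8957.
Correction k=1: B_{2}/2! · (f^{(1)}(16) − f^{(1)}(4)) = 1/12 · (0.0625000 − 0.250000) = -0.0156250.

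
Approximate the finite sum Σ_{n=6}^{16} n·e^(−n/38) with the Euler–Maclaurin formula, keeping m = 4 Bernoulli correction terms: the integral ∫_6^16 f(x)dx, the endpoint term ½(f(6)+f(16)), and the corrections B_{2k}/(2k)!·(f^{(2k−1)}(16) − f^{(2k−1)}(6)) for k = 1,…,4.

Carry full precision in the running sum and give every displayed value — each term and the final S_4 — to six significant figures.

∫_6^16 x·e^(−x/38) dx evaluates to 80.9455.
½[f(6) + f(16)] = ½[5.12364 + 10.5017] = 7.81266.
Running total after boundary: 88.7582.
k=1: B_{2}/(2)! × [f^{(1)}(16) − f^{(1)}(6)] = 1/12 × (0.379995 − 0.719107) = -0.0282593.
Partial sum through k=1: 88.7299.
k=2: B_{4}/(4)! × [f^{(3)}(16) − f^{(3)}(6)] = −1/720 × (0.00117223 − 0.00168074) = 7.06256e-07.
Partial sum through k=2: 88.7299.
k=3: B_{6}/(6)! × [f^{(5)}(16) − f^{(5)}(6)] = 1/30240 × (1.44135e-06 − 1.98302e-06) = -1.79123e-11.
Partial sum through k=3: 88.7299.
k=4: B_{8}/(8)! × [f^{(7)}(16) − f^{(7)}(6)] = −1/1209600 × (1.43415e-09 − 1.94051e-09) = 4.18617e-16.

S_4 ≈ 88.7299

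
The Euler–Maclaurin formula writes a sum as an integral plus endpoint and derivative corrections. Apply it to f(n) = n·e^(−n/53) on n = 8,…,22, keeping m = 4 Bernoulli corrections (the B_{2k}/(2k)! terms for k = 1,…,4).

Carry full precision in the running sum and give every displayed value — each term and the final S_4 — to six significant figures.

The integral term ∫_8^22 x·e^(−x/53) dx = 155.440.
Endpoint term: (f(8) + f(22))/2 = (6.87917 + 14.5261)/2 = 10.7026.
Integral + boundary = 166.143.
Order-1 term: 1/12 · (0.386200 − 0.730101) = -0.0286584.
After k=1: 166.114.
Order-2 term: −1/720 · (0.000607603 − 0.000872159) = 3.67439e-07.
After k=2: 166.114.
Order-3 term: 1/30240 · (3.83666e-07 − 5.28445e-07) = -4.78766e-12.
After k=3: 166.114.
Order-4 term: −1/1209600 · (1.96165e-10 − 2.65718e-10) = 5.75013e-17.

S_4 ≈ 166.114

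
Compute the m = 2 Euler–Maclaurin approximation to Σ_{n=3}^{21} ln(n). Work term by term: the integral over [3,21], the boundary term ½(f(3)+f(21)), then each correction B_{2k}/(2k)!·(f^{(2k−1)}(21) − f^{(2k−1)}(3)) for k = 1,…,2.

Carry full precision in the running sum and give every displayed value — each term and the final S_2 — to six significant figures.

S_2 ≈ 44.6870

The integral term ∫_3^21 ln(x) dx = 42.6391.
Endpoint term: (f(3) + f(21))/2 = (1.09861 + 3.04452)/2 = 2.07157.
Running total after boundary: 44.7107.
Order-1 term: 1/12 · (0.0476190 − 0.333333) = -0.0238095.
Running total after k=1: 44.6869.
Order-2 term: −1/720 · (0.000215959 − 0.0740741) = 0.000102581.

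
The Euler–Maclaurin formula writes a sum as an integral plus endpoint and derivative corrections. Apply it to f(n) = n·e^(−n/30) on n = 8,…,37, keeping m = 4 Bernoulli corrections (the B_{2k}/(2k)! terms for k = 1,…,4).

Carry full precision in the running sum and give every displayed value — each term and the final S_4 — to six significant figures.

S_4 ≈ 296.006

The integral term ∫_8^37 x·e^(−x/30) dx = 287.605.
½[f(8) + f(37)] = ½[6.12743 + 10.7788] = 8.45313.
Integral + boundary = 296.058.
k=1: B_{2}/(2)! × [f^{(1)}(37) − f^{(1)}(8)] = 1/12 × (-0.0679746 − 0.561681) = -0.0524713.
After k=1: 296.006.
k=2: B_{4}/(4)! × [f^{(3)}(37) − f^{(3)}(8)] = −1/720 × (0.000571850 − 0.00232615) = 2.43653e-06.
After k=2: 296.006.
k=3: B_{6}/(6)! × [f^{(5)}(37) − f^{(5)}(8)] = 1/30240 × (1.35470e-06 − 4.47580e-06) = -1.03211e-10.
After k=3: 296.006.
k=4: B_{8}/(8)! × [f^{(7)}(37) − f^{(7)}(8)] = −1/1209600 × (2.30445e-09 − 7.07442e-09) = 3.94343e-15.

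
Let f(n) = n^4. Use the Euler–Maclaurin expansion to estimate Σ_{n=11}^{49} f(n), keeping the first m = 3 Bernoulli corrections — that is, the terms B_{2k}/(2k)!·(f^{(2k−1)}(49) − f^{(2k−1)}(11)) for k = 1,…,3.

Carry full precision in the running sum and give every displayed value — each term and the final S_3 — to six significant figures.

∫_11^49 x^4 dx evaluates to 5.64628e+07.
Boundary: ½(f(11) + f(49)) = ½(14641.0 + 5.76480e+06) = 2.88972e+06.
Running total after boundary: 5.93526e+07.
Order-1 term: 1/12 · (470596 − 5324.00) = 38772.7.
Partial sum through k=1: 5.93913e+07.
Order-2 term: −1/720 · (1176.00 − 264.000) = -1.26667.
Partial sum through k=2: 5.93913e+07.
Order-3 term: 1/30240 · (0.00000 − 0.00000) = 0.00000.

S_3 ≈ 5.93913e+07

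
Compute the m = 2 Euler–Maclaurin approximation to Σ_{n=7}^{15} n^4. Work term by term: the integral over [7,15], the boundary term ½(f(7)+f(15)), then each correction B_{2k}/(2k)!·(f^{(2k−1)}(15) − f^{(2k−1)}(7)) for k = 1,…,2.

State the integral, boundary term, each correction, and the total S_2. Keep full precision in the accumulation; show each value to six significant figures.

The integral term ∫_7^15 x^4 dx = 148514.
Boundary: ½(f(7) + f(15)) = ½(2401.00 + 50625.0) = 26513.0.
So far: 175027.
k=1: B_{2}/(2)! × [f^{(1)}(15) − f^{(1)}(7)] = 1/12 × (13500.0 − 1372.00) = 1010.67.
After k=1: 176037.
k=2: B_{4}/(4)! × [f^{(3)}(15) − f^{(3)}(7)] = −1/720 × (360.000 − 168.000) = -0.266667.

S_2 ≈ 176037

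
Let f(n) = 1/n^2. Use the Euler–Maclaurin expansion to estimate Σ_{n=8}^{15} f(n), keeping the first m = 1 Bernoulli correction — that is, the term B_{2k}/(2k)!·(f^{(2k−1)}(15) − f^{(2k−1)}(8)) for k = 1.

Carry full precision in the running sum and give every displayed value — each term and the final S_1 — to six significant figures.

Integral: ∫_8^15 1/x^2 dx = 0.0583333.
Boundary: ½(f(8) + f(15)) = ½(0.0156250 + 0.00444444) = 0.0100347.
Integral + boundary = 0.0683681.
Order-1 term: 1/12 · (-0.000592593 − (-0.00390625)) = 0.000276138.

S_1 ≈ 0.0686442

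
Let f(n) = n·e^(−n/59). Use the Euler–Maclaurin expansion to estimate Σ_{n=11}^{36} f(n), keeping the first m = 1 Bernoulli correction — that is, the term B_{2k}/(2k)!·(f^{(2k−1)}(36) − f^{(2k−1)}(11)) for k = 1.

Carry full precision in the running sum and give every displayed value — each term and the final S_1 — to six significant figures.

Integral: ∫_11^36 x·e^(−x/59) dx = 382.554.
Boundary: ½(f(11) + f(36)) = ½(9.12899 + 19.5573) = 14.3432.
Integral + boundary = 396.897.
Order-1 term: 1/12 · (0.211779 − 0.675179) = -0.0386167.

S_1 ≈ 396.858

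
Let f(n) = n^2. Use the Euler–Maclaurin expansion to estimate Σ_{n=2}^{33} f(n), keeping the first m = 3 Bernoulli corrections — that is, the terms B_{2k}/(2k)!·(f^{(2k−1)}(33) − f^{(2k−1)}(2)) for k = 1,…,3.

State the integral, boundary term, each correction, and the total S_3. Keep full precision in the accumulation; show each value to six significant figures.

S_3 ≈ 12528.0

The integral term ∫_2^33 x^2 dx = 11976.3.
Endpoint term: (f(2) + f(33))/2 = (4.00000 + 1089.00)/2 = 546.500.
Integral + boundary = 12522.8.
Order-1 term: 1/12 · (66.0000 − 4.00000) = 5.16667.
After k=1: 12528.0.
Order-2 term: −1/720 · (0.00000 − 0.00000) = 0.00000.
After k=2: 12528.0.
Order-3 term: 1/30240 · (0.00000 − 0.00000) = 0.00000.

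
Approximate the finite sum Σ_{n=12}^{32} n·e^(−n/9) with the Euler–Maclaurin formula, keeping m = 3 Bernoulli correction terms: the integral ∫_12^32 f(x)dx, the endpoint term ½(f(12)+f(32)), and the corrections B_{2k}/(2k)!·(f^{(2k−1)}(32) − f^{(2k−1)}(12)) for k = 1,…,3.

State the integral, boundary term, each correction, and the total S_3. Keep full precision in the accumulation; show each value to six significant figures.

The integral term ∫_12^32 x·e^(−x/9) dx = 39.2792.
Endpoint term: (f(12) + f(32))/2 = (3.16317 + 0.914096)/2 = 2.03863.
Integral + boundary = 41.3178.
k=1: B_{2}/(2)! × [f^{(1)}(32) − f^{(1)}(12)] = 1/12 × (-0.0730007 − (-0.0878657)) = 0.00123875.
After k=1: 41.3191.
k=2: B_{4}/(4)! × [f^{(3)}(32) − f^{(3)}(12)] = −1/720 × (-0.000195923 − 0.00542381) = 7.80518e-06.
After k=2: 41.3191.
k=3: B_{6}/(6)! × [f^{(5)}(32) − f^{(5)}(12)] = 1/30240 × (6.28887e-06 − 0.000147313) = -4.66351e-09.

S_3 ≈ 41.3191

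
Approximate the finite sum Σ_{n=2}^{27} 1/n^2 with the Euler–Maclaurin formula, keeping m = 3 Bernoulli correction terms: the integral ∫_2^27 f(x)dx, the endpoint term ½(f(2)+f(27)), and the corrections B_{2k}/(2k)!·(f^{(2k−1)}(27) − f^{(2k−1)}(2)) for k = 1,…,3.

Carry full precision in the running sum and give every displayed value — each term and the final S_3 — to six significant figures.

∫_2^27 1/x^2 dx evaluates to 0.462963.
½[f(2) + f(27)] = ½[0.250000 + 0.00137174] = 0.125686.
So far: 0.588649.
Correction k=1: B_{2}/2! · (f^{(1)}(27) − f^{(1)}(2)) = 1/12 · (-0.000101611 − (-0.250000)) = 0.0208249.
Partial sum through k=1: 0.609474.
Correction k=2: B_{4}/4! · (f^{(3)}(27) − f^{(3)}(2)) = −1/720 · (-1.67260e-06 − (-0.750000)) = -0.00104166.
Partial sum through k=2: 0.608432.
Correction k=3: B_{6}/6! · (f^{(5)}(27) − f^{(5)}(2)) = 1/30240 · (-6.88313e-08 − (-5.62500)) = 0.000186012.

S_3 ≈ 0.608618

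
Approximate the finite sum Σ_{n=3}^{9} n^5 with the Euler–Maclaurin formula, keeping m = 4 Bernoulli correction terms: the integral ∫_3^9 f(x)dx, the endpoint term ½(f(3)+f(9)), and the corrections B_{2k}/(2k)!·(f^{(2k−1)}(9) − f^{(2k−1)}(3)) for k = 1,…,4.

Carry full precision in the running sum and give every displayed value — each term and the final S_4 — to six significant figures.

S_4 ≈ 120792

Integral: ∫_3^9 x^5 dx = 88452.0.
Endpoint term: (f(3) + f(9))/2 = (243.000 + 59049.0)/2 = 29646.0.
Integral + boundary = 118098.
Order-1 term: 1/12 · (32805.0 − 405.000) = 2700.00.
Running total after k=1: 120798.
Order-2 term: −1/720 · (4860.00 − 540.000) = -6.00000.
Running total after k=2: 120792.
Order-3 term: 1/30240 · (120.000 − 120.000) = 0.00000.
Running total after k=3: 120792.
Order-4 term: −1/1209600 · (0.00000 − 0.00000) = 0.00000.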